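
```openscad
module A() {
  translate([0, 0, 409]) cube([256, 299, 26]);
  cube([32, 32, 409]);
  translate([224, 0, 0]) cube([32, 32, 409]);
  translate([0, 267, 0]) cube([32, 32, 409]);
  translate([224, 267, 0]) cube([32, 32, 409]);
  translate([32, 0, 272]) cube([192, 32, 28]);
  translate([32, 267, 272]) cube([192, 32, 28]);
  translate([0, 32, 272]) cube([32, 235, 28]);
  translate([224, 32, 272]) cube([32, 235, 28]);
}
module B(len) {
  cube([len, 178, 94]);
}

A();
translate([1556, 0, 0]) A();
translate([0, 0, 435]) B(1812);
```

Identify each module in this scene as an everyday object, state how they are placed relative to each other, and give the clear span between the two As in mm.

Second stool starts at x = 1556; first ends at x = 256; clear span = 1556 − 256 = 1300 mm.

A is a stool. B is a beam. A beam spans the tops of two stools. The clear span between the two stools is 1300 mm.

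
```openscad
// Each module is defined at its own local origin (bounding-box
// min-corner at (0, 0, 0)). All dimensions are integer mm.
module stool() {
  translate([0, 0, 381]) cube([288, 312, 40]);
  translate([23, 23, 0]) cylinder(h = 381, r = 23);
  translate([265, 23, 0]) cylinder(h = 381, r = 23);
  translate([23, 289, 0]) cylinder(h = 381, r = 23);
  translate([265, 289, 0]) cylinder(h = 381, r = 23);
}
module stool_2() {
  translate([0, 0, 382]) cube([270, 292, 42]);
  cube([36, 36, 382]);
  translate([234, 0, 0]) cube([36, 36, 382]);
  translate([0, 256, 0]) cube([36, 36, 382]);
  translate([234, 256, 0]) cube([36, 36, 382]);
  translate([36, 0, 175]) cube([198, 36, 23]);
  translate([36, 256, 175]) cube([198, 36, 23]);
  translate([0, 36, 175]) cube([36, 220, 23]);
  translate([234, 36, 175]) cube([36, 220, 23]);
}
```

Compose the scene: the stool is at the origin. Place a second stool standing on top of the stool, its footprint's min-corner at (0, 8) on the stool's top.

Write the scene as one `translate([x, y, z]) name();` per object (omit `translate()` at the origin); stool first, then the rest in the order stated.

stool();
translate([0, 8, 421]) stool_2();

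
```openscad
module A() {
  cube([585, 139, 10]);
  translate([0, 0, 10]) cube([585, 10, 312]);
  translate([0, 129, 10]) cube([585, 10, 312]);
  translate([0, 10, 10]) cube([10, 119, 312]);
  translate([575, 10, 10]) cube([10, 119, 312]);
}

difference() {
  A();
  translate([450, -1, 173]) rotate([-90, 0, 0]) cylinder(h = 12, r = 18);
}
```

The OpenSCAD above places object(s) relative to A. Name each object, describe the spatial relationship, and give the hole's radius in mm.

The subtracted cylinder has r = 18 mm.

A is an open box. The open box has a circular hole through its front wall. The hole's radius is 18 mm.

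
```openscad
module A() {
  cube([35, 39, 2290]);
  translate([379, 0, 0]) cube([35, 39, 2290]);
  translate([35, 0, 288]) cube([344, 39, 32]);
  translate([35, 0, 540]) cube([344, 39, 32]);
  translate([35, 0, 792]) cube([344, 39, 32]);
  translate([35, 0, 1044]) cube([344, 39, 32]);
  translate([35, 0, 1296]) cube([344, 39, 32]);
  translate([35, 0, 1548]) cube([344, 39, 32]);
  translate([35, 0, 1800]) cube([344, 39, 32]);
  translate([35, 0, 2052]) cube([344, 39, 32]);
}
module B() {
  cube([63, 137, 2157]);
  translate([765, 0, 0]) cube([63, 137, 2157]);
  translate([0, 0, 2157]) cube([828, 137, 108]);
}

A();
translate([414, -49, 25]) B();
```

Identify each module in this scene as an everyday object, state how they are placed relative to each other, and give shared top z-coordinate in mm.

Both tops at z = 2290 mm.

A is a ladder. B is a door frame. The door frame is beside the ladder with their tops flush at z = 2290. The shared top z-coordinate is 2290 mm.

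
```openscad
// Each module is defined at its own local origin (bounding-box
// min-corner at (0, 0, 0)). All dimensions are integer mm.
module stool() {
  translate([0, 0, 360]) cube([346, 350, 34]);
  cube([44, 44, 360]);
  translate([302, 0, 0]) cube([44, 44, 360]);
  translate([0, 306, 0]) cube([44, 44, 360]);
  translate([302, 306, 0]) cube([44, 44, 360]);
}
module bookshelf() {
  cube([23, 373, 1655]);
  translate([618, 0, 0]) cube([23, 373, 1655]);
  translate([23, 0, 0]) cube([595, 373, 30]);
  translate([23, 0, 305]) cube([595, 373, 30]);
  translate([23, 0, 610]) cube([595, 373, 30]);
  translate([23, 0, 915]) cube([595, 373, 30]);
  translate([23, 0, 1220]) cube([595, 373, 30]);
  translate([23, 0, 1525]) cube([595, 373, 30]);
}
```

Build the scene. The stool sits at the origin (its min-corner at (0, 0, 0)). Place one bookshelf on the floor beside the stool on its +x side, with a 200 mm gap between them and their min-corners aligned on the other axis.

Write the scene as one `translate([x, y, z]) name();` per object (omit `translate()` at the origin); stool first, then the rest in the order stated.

stool();
translate([546, 0, 0]) bookshelf();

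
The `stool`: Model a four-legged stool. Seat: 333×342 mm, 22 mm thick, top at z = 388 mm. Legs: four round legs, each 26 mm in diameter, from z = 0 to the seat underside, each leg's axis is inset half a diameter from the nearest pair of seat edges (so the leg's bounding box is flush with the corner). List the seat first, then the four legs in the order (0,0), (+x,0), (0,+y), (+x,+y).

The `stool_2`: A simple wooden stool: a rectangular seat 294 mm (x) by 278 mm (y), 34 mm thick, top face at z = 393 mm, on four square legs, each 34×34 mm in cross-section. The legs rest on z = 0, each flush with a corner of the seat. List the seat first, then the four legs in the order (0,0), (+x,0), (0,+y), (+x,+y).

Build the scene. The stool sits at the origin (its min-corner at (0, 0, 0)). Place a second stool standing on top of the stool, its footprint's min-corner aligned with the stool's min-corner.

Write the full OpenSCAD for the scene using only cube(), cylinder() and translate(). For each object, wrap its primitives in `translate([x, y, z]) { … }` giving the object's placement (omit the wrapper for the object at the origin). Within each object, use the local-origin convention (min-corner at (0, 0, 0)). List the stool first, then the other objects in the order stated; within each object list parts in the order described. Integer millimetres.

translate([0, 0, 366]) cube([333, 342, 22]);
translate([13, 13, 0]) cylinder(h = 366, r = 13);
translate([320, 13, 0]) cylinder(h = 366, r = 13);
translate([13, 329, 0]) cylinder(h = 366, r = 13);
translate([320, 329, 0]) cylinder(h = 366, r = 13);
translate([0, 0, 388]) {
  translate([0, 0, 359]) cube([294, 278, 34]);
  cube([34, 34, 359]);
  translate([260, 0, 0]) cube([34, 34, 359]);
  translate([0, 244, 0]) cube([34, 34, 359]);
  translate([260, 244, 0]) cube([34, 34, 359]);
}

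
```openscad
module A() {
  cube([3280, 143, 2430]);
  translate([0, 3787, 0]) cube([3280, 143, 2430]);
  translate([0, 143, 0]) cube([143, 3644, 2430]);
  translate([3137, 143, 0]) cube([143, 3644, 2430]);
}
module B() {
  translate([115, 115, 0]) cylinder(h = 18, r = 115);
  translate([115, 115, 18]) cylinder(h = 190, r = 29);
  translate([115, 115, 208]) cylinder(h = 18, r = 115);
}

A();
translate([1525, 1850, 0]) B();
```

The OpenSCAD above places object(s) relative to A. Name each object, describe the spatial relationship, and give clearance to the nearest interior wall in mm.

Clearances: x = 1382, y = 1707; minimum 1382 mm.

A is a house frame. B is a spool. The spool sits inside the house frame, centred. The clearance to the nearest interior wall is 1382 mm.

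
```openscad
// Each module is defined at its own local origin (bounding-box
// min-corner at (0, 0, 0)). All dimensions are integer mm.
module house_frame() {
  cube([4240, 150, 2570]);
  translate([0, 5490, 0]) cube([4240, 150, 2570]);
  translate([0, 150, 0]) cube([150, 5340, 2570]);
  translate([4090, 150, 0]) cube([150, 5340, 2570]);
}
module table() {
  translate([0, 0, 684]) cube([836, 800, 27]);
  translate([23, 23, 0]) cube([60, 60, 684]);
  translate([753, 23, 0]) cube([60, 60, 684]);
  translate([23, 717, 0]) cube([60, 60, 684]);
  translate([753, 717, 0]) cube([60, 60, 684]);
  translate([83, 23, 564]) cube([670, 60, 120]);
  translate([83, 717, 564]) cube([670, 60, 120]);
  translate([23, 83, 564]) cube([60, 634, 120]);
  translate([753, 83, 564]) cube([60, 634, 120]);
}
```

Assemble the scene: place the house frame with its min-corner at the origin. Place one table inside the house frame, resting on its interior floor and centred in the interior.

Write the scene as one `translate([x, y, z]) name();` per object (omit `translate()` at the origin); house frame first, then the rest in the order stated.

house_frame();
translate([1702, 2420, 0]) table();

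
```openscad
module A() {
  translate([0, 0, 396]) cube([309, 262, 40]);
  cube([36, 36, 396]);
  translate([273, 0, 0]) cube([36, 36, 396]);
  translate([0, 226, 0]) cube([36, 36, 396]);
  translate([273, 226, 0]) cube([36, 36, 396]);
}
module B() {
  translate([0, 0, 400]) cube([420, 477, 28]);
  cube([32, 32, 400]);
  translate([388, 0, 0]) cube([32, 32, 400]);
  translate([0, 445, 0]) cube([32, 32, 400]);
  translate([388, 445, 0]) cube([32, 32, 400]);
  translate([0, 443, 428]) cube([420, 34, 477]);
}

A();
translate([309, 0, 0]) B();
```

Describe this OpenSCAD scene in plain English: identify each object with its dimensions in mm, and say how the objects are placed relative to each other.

A is a four-legged stool. The seat is 309×262 mm, 40 mm thick, top at z = 436 mm. It stands on four square legs, each 36×36 mm in cross-section, from z = 0 to the seat underside, each flush with a corner of the seat.

B is a chair: 420×477 mm seat, 28 mm thick, top at z = 428 mm, on four 32 mm square corner legs flush with the seat edges. A 34 mm thick backrest slab spans the full seat width, extending 477 mm above the seat top, its back face flush with the seat's +y edge.

The chair is against the stool's +x side, with their −y faces flush.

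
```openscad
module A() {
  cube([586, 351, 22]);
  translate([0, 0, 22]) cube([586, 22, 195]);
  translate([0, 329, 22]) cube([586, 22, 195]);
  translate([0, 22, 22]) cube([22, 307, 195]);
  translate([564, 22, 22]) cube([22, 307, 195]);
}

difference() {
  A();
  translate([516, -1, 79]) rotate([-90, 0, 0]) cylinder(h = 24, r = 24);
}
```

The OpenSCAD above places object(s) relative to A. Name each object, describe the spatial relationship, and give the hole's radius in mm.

The subtracted cylinder has r = 24 mm.

A is an open box. The open box has a circular hole through its front wall. The hole's radius is 24 mm.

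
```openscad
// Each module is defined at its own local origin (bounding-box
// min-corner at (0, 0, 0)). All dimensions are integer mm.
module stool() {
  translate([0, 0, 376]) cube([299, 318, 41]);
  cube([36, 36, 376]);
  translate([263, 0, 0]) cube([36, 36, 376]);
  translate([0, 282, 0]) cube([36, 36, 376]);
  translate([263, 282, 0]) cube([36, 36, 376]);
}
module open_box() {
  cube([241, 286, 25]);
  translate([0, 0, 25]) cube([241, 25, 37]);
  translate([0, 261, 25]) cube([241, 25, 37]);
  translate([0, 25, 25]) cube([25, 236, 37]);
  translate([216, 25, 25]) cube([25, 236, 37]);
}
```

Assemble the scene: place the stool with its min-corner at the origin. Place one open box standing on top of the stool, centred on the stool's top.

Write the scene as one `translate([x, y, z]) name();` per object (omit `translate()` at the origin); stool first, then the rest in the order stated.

stool();
translate([29, 16, 417]) open_box();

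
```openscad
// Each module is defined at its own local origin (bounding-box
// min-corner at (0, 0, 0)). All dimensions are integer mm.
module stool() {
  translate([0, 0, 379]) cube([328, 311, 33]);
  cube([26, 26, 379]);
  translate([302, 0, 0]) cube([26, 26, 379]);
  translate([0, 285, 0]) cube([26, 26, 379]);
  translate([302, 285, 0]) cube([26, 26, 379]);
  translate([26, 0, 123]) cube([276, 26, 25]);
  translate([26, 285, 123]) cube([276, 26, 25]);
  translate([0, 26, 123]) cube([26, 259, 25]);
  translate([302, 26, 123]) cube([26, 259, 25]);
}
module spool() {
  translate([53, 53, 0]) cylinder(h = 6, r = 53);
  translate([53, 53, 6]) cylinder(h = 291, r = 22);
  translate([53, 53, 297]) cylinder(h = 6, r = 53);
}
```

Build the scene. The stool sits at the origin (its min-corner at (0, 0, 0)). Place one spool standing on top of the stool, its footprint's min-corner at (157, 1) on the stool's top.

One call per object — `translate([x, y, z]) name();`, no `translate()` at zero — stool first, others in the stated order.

stool();
translate([157, 1, 412]) spool();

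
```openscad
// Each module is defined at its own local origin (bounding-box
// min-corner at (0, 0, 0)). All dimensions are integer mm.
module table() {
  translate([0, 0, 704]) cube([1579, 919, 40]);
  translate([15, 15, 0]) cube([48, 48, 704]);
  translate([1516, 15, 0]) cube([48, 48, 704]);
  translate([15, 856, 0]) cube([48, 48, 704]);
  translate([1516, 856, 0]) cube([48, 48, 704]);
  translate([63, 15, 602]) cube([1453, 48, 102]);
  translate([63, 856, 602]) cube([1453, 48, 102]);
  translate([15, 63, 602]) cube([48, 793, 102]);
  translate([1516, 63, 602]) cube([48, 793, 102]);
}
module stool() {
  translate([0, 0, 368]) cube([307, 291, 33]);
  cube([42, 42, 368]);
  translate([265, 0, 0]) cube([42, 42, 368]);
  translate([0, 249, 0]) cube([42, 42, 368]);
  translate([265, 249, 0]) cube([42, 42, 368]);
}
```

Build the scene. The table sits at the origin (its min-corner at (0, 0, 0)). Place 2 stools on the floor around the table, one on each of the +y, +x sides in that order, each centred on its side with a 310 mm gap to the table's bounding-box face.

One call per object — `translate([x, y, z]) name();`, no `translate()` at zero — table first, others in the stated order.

table();
translate([636, 1229, 0]) stool();
translate([1889, 314, 0]) stool();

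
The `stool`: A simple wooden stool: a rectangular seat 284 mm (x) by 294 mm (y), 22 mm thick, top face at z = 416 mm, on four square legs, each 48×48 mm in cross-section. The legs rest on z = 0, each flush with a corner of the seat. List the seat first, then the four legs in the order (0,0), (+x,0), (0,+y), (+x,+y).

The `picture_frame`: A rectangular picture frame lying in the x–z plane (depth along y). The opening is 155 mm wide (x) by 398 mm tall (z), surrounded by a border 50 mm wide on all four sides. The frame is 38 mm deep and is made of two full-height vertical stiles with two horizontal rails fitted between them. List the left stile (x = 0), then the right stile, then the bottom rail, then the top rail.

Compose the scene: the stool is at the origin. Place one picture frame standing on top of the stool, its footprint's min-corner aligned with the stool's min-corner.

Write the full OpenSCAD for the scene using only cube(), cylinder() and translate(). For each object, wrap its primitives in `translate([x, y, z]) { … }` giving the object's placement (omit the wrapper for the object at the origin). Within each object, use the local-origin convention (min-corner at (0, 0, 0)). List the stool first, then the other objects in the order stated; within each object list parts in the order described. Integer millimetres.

translate([0, 0, 394]) cube([284, 294, 22]);
cube([48, 48, 394]);
translate([236, 0, 0]) cube([48, 48, 394]);
translate([0, 246, 0]) cube([48, 48, 394]);
translate([236, 246, 0]) cube([48, 48, 394]);
translate([0, 0, 416]) {
  cube([50, 38, 498]);
  translate([205, 0, 0]) cube([50, 38, 498]);
  translate([50, 0, 0]) cube([155, 38, 50]);
  translate([50, 0, 448]) cube([155, 38, 50]);
}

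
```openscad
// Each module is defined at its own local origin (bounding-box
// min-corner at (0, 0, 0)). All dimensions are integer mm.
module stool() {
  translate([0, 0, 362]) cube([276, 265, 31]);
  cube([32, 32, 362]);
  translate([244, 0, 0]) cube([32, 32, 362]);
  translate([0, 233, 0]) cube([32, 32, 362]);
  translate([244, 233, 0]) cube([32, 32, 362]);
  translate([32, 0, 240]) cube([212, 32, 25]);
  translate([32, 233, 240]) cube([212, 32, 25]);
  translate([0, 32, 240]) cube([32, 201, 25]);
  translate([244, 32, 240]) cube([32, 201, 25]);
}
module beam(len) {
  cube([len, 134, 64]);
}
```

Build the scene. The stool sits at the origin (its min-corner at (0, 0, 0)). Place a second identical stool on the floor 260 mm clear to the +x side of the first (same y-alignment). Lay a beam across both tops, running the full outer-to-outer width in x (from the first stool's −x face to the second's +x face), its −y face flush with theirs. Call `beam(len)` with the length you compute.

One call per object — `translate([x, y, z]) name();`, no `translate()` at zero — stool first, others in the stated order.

stool();
translate([536, 0, 0]) stool();
translate([0, 0, 393]) beam(812);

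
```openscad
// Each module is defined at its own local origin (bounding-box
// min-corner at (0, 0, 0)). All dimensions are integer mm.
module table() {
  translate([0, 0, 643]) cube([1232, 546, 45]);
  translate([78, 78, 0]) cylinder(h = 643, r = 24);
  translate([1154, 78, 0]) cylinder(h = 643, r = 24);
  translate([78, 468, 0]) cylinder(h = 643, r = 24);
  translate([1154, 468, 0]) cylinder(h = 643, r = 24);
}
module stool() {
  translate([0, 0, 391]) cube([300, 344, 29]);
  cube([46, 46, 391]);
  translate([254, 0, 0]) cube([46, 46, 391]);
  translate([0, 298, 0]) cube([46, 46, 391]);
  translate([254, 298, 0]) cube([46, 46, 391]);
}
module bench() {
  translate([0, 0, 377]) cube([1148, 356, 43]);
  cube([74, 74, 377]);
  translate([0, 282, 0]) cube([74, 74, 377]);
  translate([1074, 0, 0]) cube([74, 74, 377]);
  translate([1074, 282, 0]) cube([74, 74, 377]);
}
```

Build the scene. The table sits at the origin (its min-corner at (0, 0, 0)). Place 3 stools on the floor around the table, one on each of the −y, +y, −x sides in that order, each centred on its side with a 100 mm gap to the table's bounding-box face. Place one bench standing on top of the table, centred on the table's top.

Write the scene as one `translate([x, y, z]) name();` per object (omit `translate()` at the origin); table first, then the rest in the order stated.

table();
translate([466, -444, 0]) stool();
translate([466, 646, 0]) stool();
translate([-400, 101, 0]) stool();
translate([42, 95, 688]) bench();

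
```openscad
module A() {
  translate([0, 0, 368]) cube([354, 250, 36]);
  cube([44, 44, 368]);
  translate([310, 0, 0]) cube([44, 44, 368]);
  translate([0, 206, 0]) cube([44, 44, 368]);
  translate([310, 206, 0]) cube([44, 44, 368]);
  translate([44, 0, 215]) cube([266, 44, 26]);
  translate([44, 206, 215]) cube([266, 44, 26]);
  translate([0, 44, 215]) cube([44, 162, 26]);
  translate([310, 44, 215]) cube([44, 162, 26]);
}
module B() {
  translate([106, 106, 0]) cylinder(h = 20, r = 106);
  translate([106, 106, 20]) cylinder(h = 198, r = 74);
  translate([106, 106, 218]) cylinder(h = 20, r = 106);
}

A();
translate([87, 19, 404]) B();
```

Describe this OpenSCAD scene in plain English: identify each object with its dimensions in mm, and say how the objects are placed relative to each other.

A is a simple wooden stool: a rectangular seat 354 mm (x) by 250 mm (y), 36 mm thick, top face at z = 404 mm, on four square legs, each 44×44 mm in cross-section. The legs rest on z = 0, each flush with a corner of the seat. Four stretchers, 44 mm wide and 26 mm tall, connect adjacent legs with their undersides at z = 215 mm, each running between the inner faces of the legs it joins and aligned with the legs' outer faces on the other axis.

B is a spool: two coaxial disc flanges of radius 106 mm and thickness 20 mm, joined by a core cylinder of radius 74 mm and height 198 mm. The lower flange rests on z = 0 and the three cylinders share a vertical axis.

The spool is on top of the stool.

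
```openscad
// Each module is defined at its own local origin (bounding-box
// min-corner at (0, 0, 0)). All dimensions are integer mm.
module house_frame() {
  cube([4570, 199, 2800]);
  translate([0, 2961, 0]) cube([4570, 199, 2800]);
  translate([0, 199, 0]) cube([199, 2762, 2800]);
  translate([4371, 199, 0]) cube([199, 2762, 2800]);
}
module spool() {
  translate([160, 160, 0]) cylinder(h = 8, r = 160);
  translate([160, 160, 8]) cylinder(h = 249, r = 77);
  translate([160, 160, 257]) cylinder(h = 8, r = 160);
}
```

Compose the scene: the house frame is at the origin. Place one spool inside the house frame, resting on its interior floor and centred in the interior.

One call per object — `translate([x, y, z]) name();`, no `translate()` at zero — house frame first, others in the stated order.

house_frame();
translate([2125, 1420, 0]) spool();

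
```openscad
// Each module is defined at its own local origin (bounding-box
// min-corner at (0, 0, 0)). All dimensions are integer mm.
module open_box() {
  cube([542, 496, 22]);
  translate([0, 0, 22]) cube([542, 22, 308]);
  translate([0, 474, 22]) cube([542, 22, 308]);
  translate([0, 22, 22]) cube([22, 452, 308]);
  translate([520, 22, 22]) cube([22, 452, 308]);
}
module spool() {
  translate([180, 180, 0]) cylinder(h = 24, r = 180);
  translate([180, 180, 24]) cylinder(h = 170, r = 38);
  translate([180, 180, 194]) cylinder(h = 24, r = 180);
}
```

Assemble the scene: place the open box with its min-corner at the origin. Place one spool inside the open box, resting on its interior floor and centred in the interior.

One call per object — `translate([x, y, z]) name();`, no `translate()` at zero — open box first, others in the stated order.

open_box();
translate([91, 68, 22]) spool();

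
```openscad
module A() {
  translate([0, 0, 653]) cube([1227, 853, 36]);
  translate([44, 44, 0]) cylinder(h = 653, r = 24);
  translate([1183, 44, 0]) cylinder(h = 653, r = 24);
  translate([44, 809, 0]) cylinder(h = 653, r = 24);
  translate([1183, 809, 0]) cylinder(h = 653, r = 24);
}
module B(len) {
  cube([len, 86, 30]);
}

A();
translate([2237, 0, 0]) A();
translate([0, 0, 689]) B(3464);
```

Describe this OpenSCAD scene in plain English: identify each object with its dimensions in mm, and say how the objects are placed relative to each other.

A is a table with a 1227×853 mm rectangular top, 36 mm thick, top surface at z = 689 mm, supported by four round legs of 48 mm diameter, each leg's bounding box inset 20 mm from the nearest pair of top edges, running from the floor.

B is a rectangular beam 3464 mm long (x), 86 mm deep (y), 30 mm thick (z).

The beam spans the tops of two tables placed 1010 mm apart, resting at z = 689 mm.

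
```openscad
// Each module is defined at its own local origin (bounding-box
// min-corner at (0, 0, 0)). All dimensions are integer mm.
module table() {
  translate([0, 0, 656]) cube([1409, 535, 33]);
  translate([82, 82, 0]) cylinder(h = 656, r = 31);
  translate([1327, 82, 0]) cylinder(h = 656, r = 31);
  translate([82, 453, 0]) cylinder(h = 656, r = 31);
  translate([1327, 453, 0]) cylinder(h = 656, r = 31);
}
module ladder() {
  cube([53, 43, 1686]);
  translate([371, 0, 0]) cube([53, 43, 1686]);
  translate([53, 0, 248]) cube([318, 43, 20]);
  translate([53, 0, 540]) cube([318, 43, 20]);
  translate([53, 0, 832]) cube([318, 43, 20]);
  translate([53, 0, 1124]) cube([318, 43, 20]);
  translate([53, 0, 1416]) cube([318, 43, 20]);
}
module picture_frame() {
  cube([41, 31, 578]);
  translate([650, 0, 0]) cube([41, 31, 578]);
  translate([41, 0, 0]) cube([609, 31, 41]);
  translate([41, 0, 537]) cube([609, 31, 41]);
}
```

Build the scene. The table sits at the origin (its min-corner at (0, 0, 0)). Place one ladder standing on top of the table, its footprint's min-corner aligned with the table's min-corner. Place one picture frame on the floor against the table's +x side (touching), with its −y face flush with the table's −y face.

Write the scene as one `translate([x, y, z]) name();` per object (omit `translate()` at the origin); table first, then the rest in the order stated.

table();
translate([0, 0, 689]) ladder();
translate([1409, 0, 0]) picture_frame();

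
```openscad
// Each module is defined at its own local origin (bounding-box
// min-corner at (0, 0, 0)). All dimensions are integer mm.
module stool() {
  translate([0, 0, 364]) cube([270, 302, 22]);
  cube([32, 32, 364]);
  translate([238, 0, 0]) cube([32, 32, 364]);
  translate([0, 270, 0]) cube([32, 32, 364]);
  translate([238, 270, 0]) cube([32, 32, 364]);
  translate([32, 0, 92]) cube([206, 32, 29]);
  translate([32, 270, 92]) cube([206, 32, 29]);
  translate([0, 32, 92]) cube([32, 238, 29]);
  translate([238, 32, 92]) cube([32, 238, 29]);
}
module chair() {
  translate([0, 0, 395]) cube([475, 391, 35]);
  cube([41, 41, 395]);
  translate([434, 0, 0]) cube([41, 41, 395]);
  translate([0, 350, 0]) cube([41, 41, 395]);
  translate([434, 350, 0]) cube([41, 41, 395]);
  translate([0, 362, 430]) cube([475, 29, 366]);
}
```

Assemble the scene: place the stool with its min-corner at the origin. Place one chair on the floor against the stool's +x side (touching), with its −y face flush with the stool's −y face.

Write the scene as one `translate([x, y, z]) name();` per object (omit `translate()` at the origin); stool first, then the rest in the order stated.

stool();
translate([270, 0, 0]) chair();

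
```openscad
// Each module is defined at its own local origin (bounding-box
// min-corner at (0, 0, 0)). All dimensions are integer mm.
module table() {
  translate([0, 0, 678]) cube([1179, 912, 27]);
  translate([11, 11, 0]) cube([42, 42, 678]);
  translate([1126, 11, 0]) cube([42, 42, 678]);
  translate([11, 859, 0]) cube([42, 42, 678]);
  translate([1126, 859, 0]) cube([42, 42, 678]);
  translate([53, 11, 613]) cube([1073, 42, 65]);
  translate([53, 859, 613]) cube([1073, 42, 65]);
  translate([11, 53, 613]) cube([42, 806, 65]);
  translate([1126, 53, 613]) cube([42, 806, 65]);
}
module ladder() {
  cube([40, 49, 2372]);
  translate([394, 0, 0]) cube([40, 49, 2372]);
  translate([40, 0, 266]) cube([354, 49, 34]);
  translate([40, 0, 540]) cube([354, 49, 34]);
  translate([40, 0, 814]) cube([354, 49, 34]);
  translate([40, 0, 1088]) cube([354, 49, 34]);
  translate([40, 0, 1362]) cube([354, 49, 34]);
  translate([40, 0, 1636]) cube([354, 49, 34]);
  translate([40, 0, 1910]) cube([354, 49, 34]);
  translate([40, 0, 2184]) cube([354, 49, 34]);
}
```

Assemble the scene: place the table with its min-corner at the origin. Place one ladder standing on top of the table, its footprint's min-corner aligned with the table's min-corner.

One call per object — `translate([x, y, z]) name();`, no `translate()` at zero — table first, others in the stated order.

table();
translate([0, 0, 705]) ladder();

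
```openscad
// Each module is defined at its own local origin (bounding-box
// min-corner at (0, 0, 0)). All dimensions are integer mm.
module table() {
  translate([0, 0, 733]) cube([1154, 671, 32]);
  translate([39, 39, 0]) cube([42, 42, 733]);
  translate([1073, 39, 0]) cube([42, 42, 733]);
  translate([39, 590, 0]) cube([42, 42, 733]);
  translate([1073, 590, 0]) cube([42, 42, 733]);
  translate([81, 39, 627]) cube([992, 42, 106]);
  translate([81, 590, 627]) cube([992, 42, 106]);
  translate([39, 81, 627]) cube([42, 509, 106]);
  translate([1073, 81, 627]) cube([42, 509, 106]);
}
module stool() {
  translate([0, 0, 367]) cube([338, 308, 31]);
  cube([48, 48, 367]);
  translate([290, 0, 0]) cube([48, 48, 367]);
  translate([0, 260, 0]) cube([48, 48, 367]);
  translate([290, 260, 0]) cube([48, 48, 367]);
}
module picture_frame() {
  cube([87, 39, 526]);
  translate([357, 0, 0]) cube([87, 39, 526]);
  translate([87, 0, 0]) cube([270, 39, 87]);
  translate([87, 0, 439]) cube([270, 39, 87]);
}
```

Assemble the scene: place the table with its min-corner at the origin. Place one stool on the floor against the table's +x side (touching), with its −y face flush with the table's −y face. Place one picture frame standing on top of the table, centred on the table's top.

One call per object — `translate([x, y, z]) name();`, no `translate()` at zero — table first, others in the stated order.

table();
translate([1154, 0, 0]) stool();
translate([355, 316, 765]) picture_frame();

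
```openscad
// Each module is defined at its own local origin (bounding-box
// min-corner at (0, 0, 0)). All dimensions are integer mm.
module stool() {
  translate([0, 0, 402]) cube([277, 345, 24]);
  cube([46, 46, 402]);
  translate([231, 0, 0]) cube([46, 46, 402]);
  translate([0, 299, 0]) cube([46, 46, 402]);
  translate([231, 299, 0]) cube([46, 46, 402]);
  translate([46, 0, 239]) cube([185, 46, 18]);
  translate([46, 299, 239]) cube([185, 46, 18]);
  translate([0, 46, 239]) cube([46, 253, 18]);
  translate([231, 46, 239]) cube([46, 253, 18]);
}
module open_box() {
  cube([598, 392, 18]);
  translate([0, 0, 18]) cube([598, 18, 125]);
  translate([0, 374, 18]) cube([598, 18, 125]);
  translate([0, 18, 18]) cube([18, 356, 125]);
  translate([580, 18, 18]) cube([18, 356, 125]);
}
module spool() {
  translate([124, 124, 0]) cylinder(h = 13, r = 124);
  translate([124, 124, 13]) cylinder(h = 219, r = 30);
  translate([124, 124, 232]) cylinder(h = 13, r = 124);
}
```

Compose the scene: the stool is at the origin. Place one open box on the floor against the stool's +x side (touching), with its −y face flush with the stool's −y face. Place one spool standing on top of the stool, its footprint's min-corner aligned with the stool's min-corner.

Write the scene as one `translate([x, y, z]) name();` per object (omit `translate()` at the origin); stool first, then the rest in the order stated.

stool();
translate([277, 0, 0]) open_box();
translate([0, 0, 426]) spool();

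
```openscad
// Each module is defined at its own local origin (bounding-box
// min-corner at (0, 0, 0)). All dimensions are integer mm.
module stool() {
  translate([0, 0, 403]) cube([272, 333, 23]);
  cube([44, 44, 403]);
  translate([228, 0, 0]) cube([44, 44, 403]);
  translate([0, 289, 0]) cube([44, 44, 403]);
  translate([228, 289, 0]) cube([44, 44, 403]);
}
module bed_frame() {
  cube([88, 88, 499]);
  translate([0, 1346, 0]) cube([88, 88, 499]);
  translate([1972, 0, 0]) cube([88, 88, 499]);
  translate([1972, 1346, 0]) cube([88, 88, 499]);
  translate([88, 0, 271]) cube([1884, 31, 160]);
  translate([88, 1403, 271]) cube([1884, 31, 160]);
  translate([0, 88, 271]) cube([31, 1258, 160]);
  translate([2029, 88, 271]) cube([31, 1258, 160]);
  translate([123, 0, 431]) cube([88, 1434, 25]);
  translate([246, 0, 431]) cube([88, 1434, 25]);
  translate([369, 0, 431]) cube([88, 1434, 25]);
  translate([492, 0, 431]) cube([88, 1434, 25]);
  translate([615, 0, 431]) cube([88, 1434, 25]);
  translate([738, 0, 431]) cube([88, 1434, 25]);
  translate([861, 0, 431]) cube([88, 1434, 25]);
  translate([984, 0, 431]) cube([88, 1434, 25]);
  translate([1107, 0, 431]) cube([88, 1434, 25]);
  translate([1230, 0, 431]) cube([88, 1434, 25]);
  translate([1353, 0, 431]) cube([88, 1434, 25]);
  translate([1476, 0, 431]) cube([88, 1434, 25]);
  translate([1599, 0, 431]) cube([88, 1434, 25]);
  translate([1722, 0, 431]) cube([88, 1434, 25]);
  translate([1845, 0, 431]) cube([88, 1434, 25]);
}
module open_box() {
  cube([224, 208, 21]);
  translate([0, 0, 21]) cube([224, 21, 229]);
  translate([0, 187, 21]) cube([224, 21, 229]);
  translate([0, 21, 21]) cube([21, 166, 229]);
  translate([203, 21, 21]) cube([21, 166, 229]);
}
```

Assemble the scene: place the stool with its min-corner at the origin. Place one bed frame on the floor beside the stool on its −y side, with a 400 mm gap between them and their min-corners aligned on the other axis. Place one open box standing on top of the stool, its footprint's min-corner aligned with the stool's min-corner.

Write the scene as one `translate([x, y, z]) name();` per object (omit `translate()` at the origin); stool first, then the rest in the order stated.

stool();
translate([0, -1834, 0]) bed_frame();
translate([0, 0, 426]) open_box();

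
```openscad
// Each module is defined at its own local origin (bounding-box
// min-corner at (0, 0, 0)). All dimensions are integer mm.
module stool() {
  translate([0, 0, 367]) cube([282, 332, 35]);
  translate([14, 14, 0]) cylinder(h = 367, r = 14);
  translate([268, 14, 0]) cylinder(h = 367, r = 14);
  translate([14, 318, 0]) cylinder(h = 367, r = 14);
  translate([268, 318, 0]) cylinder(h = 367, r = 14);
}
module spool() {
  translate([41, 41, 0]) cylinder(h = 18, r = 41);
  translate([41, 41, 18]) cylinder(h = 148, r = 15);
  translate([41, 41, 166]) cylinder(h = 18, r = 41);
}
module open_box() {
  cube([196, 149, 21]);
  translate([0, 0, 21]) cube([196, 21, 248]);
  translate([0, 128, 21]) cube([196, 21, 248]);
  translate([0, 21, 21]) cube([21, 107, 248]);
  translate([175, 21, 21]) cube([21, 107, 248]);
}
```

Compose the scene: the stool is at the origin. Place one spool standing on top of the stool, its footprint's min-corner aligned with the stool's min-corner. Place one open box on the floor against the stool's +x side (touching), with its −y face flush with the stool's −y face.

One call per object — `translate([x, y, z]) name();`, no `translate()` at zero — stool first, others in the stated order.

stool();
translate([0, 0, 402]) spool();
translate([282, 0, 0]) open_box();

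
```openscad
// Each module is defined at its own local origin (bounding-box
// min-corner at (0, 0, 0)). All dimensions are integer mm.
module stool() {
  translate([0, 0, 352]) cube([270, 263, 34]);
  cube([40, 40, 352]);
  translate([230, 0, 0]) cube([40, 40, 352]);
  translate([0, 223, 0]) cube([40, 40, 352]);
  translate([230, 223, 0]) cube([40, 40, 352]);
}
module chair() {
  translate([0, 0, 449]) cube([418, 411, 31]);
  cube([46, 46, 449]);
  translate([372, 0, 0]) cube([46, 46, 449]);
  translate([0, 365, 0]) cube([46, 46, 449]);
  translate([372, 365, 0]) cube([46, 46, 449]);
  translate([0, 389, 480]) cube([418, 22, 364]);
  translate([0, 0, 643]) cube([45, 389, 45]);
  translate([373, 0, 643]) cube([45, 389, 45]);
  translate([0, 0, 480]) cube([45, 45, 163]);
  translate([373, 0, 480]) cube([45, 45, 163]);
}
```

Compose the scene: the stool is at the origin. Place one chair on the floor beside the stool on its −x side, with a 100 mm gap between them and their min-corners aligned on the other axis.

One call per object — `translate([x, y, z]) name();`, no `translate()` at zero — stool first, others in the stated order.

stool();
translate([-518, 0, 0]) chair();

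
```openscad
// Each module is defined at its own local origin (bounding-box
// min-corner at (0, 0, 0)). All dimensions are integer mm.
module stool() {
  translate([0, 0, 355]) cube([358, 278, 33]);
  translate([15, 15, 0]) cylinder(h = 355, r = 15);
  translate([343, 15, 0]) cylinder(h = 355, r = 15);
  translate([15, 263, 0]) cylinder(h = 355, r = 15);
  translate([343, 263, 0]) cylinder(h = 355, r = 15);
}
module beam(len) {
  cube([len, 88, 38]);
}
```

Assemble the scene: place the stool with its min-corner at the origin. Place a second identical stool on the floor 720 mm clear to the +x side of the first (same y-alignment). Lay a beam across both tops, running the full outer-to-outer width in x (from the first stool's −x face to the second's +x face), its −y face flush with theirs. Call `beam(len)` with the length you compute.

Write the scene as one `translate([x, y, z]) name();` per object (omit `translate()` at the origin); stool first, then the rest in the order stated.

stool();
translate([1078, 0, 0]) stool();
translate([0, 0, 388]) beam(1436);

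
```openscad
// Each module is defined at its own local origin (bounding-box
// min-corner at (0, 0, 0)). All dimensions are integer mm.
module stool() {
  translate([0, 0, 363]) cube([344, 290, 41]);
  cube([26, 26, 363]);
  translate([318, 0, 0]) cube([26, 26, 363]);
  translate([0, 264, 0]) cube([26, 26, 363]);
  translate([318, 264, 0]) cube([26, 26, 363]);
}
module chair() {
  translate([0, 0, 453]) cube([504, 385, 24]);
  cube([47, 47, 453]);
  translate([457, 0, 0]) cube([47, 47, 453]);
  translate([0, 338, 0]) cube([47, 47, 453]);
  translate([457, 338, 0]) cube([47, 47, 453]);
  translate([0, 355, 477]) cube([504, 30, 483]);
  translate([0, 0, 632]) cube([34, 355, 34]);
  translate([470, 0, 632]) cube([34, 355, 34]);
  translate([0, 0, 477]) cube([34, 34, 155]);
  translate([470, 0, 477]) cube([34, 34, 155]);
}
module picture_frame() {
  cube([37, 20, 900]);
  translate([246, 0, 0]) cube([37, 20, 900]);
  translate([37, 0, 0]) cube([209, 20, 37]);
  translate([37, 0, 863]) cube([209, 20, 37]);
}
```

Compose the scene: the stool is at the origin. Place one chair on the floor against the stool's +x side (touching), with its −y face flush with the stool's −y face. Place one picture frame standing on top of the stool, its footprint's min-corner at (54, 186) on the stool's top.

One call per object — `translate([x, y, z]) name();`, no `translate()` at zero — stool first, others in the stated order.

stool();
translate([344, 0, 0]) chair();
translate([54, 186, 404]) picture_frame();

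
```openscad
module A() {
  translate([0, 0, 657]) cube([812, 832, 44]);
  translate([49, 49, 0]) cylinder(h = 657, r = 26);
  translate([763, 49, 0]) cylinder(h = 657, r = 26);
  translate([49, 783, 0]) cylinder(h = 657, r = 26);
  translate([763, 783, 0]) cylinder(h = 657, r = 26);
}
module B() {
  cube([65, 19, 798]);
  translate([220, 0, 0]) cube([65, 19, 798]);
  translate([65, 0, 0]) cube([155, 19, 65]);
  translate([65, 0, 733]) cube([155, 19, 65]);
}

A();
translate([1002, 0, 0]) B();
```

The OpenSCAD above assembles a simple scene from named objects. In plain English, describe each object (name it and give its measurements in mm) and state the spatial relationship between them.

A is a table with a 812×832 mm rectangular top, 44 mm thick, top surface at z = 701 mm, supported by four round legs of 52 mm diameter, each leg's bounding box inset 23 mm from the nearest pair of top edges, running from the floor.

B is a picture frame with a 155×668 mm rectangular opening (x by z) and a uniform 65 mm border on every side. Frame depth is 19 mm along y. It is built from two vertical stiles running the full outside height and two horizontal rails spanning the gap between the stiles.

The picture frame is on the floor beside the table on its +x side.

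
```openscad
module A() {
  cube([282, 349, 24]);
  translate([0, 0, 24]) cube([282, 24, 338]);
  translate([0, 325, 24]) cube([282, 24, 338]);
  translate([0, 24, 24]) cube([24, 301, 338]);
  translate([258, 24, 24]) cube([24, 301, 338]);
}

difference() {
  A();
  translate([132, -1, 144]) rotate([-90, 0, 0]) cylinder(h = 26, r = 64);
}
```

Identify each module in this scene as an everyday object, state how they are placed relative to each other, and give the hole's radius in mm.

The subtracted cylinder has r = 64 mm.

A is an open box. The open box has a circular hole through its front wall. The hole's radius is 64 mm.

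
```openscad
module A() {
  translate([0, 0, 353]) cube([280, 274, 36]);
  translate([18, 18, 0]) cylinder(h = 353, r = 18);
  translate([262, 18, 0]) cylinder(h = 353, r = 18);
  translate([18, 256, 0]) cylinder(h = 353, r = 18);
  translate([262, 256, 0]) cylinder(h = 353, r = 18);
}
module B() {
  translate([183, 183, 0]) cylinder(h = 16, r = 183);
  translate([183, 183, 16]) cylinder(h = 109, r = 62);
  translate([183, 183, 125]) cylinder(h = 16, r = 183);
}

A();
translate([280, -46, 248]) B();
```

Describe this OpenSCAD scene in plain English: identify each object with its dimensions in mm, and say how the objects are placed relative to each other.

A is a simple wooden stool: a rectangular seat 280 mm (x) by 274 mm (y), 36 mm thick, top face at z = 389 mm, on four round legs, each 36 mm in diameter. The legs rest on z = 0, each leg's axis is inset half a diameter from the nearest pair of seat edges (so the leg's bounding box is flush with the corner).

B is a spool: two coaxial disc flanges of radius 183 mm and thickness 16 mm, joined by a core cylinder of radius 62 mm and height 109 mm. The lower flange rests on z = 0 and the three cylinders share a vertical axis.

The spool is beside the stool with their tops flush at z = 389.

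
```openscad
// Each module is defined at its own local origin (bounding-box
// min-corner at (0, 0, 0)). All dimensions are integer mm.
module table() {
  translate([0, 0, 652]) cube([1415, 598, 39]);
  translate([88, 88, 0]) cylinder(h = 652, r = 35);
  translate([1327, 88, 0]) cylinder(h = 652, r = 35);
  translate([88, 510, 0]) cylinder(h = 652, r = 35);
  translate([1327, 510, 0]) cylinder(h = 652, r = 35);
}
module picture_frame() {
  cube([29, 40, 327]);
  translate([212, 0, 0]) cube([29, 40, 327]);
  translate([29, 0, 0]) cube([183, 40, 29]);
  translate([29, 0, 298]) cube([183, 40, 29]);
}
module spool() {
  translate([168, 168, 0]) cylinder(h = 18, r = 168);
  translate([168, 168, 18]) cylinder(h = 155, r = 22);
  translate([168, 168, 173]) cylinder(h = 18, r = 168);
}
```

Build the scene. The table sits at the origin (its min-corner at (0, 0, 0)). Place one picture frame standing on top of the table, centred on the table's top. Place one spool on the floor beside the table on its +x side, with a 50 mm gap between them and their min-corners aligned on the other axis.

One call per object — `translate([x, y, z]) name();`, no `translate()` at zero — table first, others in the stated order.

table();
translate([587, 279, 691]) picture_frame();
translate([1465, 0, 0]) spool();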